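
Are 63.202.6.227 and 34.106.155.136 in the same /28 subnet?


Mask: 255.255.255.240
63.202.6.227 AND mask = 63.202.6.224
34.106.155.136 AND mask = 34.106.155.128
No, different subnets (63.202.6.224 vs 34.106.155.128)


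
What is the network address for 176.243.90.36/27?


IP:   10110000.11110011.01011010.00100100
Mask: 11111111.11111111.11111111.11100000
AND operation:
Net:  10110000.11110011.01011010.00100000
Network: 176.243.90.32/27


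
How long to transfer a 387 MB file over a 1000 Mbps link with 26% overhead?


Effective throughput = 1000 * (1 - 26/100) = 740 Mbps
File size in Mb = 387 * 8 = 3096 Mb
Time = 3096 / 740
Time = 4.1838 seconds


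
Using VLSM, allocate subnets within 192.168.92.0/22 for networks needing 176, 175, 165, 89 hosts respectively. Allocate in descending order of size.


176 hosts -> /24 (254 usable): 192.168.92.0/24
175 hosts -> /24 (254 usable): 192.168.93.0/24
165 hosts -> /24 (254 usable): 192.168.94.0/24
89 hosts -> /25 (126 usable): 192.168.95.0/25
Allocation: 192.168.92.0/24 (176 hosts, 254 usable); 192.168.93.0/24 (175 hosts, 254 usable); 192.168.94.0/24 (165 hosts, 254 usable); 192.168.95.0/25 (89 hosts, 126 usable)


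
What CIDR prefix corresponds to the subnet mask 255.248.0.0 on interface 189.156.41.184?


Binary: 11111111.11111000.00000000.00000000
Count leading 1s
Prefix: /13


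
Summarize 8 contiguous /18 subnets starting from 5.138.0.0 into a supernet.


Original prefix: /18
Number of subnets: 8 = 2^3
New prefix = 18 - 3 = 15
Supernet: 5.138.0.0/15


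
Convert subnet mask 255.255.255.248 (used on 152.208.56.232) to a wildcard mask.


Subnet mask: 255.255.255.248
Wildcard = 255.255.255.255 - subnet mask
255 - 255 = 0
255 - 255 = 0
255 - 255 = 0
255 - 248 = 7
Wildcard: 0.0.0.7


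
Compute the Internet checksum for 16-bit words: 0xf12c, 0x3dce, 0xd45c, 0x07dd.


Sum all words (with carry folding):
+ 0xf12c = 0xf12c
+ 0x3dce = 0x2efb
+ 0xd45c = 0x0358
+ 0x07dd = 0x0b35
One's complement: ~0x0b35
Checksum = 0xf4ca


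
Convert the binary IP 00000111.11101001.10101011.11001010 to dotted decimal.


00000111 = 7
11101001 = 233
10101011 = 171
11001010 = 202
IP: 7.233.171.202


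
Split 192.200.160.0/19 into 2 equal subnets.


New prefix = 19 + 1 = 20
Each subnet has 4096 addresses
  192.200.160.0/20
  192.200.176.0/20
Subnets: 192.200.160.0/20, 192.200.176.0/20


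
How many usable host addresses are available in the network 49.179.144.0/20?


Host bits = 32 - 20 = 12
Total addresses = 2^12 = 4096
Usable = total - 2 (network and broadcast)
Usable hosts: 4094


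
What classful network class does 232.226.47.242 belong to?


First octet: 232
Binary: 11101000
1110xxxx -> Class D (224-239)
Class D (multicast), default mask N/A


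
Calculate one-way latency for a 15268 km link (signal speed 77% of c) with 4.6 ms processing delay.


Speed = 0.77 * 3e5 km/s = 231000 km/s
Propagation delay = 15268 / 231000 = 0.0661 s = 66.0952 ms
Processing delay = 4.6 ms
Total one-way latency = 70.6952 ms


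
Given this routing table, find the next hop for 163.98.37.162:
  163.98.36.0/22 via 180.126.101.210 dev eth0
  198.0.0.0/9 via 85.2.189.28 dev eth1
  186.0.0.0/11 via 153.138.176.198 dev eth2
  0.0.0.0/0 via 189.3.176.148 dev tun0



Longest prefix match for 163.98.37.162:
  /22 163.98.36.0: MATCH
  /9 198.0.0.0: no
  /11 186.0.0.0: no
  /0 0.0.0.0: MATCH
Selected: next-hop 180.126.101.210 via eth0 (matched /22)


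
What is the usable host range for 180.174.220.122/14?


Network: 180.172.0.0
Broadcast: 180.175.255.255
First usable = network + 1
Last usable = broadcast - 1
Range: 180.172.0.1 to 180.175.255.254


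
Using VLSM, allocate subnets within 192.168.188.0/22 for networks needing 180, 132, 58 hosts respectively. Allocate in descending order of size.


180 hosts -> /24 (254 usable): 192.168.188.0/24
132 hosts -> /24 (254 usable): 192.168.189.0/24
58 hosts -> /26 (62 usable): 192.168.190.0/26
Allocation: 192.168.188.0/24 (180 hosts, 254 usable); 192.168.189.0/24 (132 hosts, 254 usable); 192.168.190.0/26 (58 hosts, 62 usable)


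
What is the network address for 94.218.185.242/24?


IP:   01011110.11011010.10111001.11110010
Mask: 11111111.11111111.11111111.00000000
AND operation:
Net:  01011110.11011010.10111001.00000000
Network: 94.218.185.0/24


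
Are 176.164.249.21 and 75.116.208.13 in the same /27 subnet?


Mask: 255.255.255.224
176.164.249.21 AND mask = 176.164.249.0
75.116.208.13 AND mask = 75.116.208.0
No, different subnets (176.164.249.0 vs 75.116.208.0)


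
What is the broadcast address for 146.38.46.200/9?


Network: 146.0.0.0/9
Host bits = 23
Set all host bits to 1:
Broadcast: 146.127.255.255


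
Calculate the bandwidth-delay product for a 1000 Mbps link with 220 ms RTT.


BDP = bandwidth * RTT
= 1000 Mbps * 220 ms
= 1000 * 1e6 * 220 / 1000 bits
= 220000000 bits
= 27500000 bytes
= 26855.4688 KB
BDP = 220000000 bits (27500000 bytes)


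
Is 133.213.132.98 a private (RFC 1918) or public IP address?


RFC 1918 private ranges:
  10.0.0.0/8 (10.0.0.0 - 10.255.255.255)
  172.16.0.0/12 (172.16.0.0 - 172.31.255.255)
  192.168.0.0/16 (192.168.0.0 - 192.168.255.255)
Public (not in any RFC 1918 range)


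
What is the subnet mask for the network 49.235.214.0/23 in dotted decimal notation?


/23 means 23 network bits, 9 host bits
Binary: 11111111111111111111111000000000
Mask: 255.255.254.0


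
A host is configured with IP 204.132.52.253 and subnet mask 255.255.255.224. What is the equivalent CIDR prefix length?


Binary: 11111111.11111111.11111111.11100000
Count leading 1s
Prefix: /27


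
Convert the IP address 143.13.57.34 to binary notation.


143 = 10001111
13 = 00001101
57 = 00111001
34 = 00100010
Binary: 10001111.00001101.00111001.00100010


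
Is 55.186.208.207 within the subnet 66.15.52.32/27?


Subnet network: 66.15.52.32
Test IP AND mask: 55.186.208.192
No, 55.186.208.207 is not in 66.15.52.32/27


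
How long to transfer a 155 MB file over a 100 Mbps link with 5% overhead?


Effective throughput = 100 * (1 - 5/100) = 95 Mbps
File size in Mb = 155 * 8 = 1240 Mb
Time = 1240 / 95
Time = 13.0526 seconds


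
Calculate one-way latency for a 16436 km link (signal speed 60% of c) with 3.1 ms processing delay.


Speed = 0.6 * 3e5 km/s = 180000 km/s
Propagation delay = 16436 / 180000 = 0.0913 s = 91.3111 ms
Processing delay = 3.1 ms
Total one-way latency = 94.4111 ms


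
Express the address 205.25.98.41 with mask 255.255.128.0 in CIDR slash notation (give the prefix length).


Binary: 11111111.11111111.10000000.00000000
Count leading 1s
Prefix: /17


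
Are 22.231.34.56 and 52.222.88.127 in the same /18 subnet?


Mask: 255.255.192.0
22.231.34.56 AND mask = 22.231.0.0
52.222.88.127 AND mask = 52.222.64.0
No, different subnets (22.231.0.0 vs 52.222.64.0)


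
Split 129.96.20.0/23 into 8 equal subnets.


New prefix = 23 + 3 = 26
Each subnet has 64 addresses
  129.96.20.0/26
  129.96.20.64/26
  129.96.20.128/26
  129.96.20.192/26
  129.96.21.0/26
  129.96.21.64/26
  129.96.21.128/26
  129.96.21.192/26
Subnets: 129.96.20.0/26, 129.96.20.64/26, 129.96.20.128/26, 129.96.20.192/26, 129.96.21.0/26, 129.96.21.64/26, 129.96.21.128/26, 129.96.21.192/26


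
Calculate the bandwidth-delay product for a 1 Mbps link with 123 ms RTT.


BDP = bandwidth * RTT
= 1 Mbps * 123 ms
= 1 * 1e6 * 123 / 1000 bits
= 123000 bits
= 15375 bytes
= 15.0146 KB
BDP = 123000 bits (15375 bytes)


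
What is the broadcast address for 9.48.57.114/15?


Network: 9.48.0.0/15
Host bits = 17
Set all host bits to 1:
Broadcast: 9.49.255.255


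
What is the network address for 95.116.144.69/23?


IP:   01011111.01110100.10010000.01000101
Mask: 11111111.11111111.11111110.00000000
AND operation:
Net:  01011111.01110100.10010000.00000000
Network: 95.116.144.0/23


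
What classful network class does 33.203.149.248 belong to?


First octet: 33
Binary: 00100001
0xxxxxxx -> Class A (1-126)
Class A, default mask 255.0.0.0 (/8)


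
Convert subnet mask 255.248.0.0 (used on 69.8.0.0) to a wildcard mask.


Subnet mask: 255.248.0.0
Wildcard = 255.255.255.255 - subnet mask
255 - 255 = 0
255 - 248 = 7
255 - 0 = 255
255 - 0 = 255
Wildcard: 0.7.255.255


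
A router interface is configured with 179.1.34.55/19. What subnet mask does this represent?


/19 means 19 network bits, 13 host bits
Binary: 11111111111111111110000000000000
Mask: 255.255.224.0


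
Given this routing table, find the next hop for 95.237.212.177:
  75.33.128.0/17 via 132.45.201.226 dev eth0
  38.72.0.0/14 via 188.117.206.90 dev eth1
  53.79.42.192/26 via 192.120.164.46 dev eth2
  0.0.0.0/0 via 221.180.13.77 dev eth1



Longest prefix match for 95.237.212.177:
  /17 75.33.128.0: no
  /14 38.72.0.0: no
  /26 53.79.42.192: no
  /0 0.0.0.0: MATCH
Selected: next-hop 221.180.13.77 via eth1 (matched /0)


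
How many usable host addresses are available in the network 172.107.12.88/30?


Host bits = 32 - 30 = 2
Total addresses = 2^2 = 4
Usable = total - 2 (network and broadcast)
Usable hosts: 2


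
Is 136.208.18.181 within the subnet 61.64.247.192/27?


Subnet network: 61.64.247.192
Test IP AND mask: 136.208.18.160
No, 136.208.18.181 is not in 61.64.247.192/27


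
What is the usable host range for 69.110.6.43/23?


Network: 69.110.6.0
Broadcast: 69.110.7.255
First usable = network + 1
Last usable = broadcast - 1
Range: 69.110.6.1 to 69.110.7.254


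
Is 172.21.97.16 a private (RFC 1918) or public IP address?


RFC 1918 private ranges:
  10.0.0.0/8 (10.0.0.0 - 10.255.255.255)
  172.16.0.0/12 (172.16.0.0 - 172.31.255.255)
  192.168.0.0/16 (192.168.0.0 - 192.168.255.255)
Private (in 172.16.0.0/12)


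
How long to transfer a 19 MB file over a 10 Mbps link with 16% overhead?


Effective throughput = 10 * (1 - 16/100) = 8.4 Mbps
File size in Mb = 19 * 8 = 152 Mb
Time = 152 / 8.4
Time = 18.0952 seconds


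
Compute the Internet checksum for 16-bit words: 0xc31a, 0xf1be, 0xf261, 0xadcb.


Sum all words (with carry folding):
+ 0xc31a = 0xc31a
+ 0xf1be = 0xb4d9
+ 0xf261 = 0xa73b
+ 0xadcb = 0x5507
One's complement: ~0x5507
Checksum = 0xaaf8


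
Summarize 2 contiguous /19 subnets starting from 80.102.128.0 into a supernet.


Original prefix: /19
Number of subnets: 2 = 2^1
New prefix = 19 - 1 = 18
Supernet: 80.102.128.0/18


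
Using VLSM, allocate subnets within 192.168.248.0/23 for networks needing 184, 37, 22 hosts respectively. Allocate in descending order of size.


184 hosts -> /24 (254 usable): 192.168.248.0/24
37 hosts -> /26 (62 usable): 192.168.249.0/26
22 hosts -> /27 (30 usable): 192.168.249.64/27
Allocation: 192.168.248.0/24 (184 hosts, 254 usable); 192.168.249.0/26 (37 hosts, 62 usable); 192.168.249.64/27 (22 hosts, 30 usable)


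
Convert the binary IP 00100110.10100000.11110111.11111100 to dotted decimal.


00100110 = 38
10100000 = 160
11110111 = 247
11111100 = 252
IP: 38.160.247.252


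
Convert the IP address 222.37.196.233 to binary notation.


222 = 11011110
37 = 00100101
196 = 11000100
233 = 11101001
Binary: 11011110.00100101.11000100.11101001


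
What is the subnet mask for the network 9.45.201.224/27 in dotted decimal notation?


/27 means 27 network bits, 5 host bits
Binary: 11111111111111111111111111100000
Mask: 255.255.255.224


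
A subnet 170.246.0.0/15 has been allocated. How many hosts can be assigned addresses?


Host bits = 32 - 15 = 17
Total addresses = 2^17 = 131072
Usable = total - 2 (network and broadcast)
Usable hosts: 131070


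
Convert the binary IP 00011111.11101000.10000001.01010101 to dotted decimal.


00011111 = 31
11101000 = 232
10000001 = 129
01010101 = 85
IP: 31.232.129.85


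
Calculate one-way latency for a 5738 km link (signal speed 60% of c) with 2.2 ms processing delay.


Speed = 0.6 * 3e5 km/s = 180000 km/s
Propagation delay = 5738 / 180000 = 0.0319 s = 31.8778 ms
Processing delay = 2.2 ms
Total one-way latency = 34.0778 ms


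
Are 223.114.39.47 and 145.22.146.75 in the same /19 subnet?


Mask: 255.255.224.0
223.114.39.47 AND mask = 223.114.32.0
145.22.146.75 AND mask = 145.22.128.0
No, different subnets (223.114.32.0 vs 145.22.128.0)


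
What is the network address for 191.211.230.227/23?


IP:   10111111.11010011.11100110.11100011
Mask: 11111111.11111111.11111110.00000000
AND operation:
Net:  10111111.11010011.11100110.00000000
Network: 191.211.230.0/23


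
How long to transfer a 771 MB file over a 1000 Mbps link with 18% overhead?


Effective throughput = 1000 * (1 - 18/100) = 820.0 Mbps
File size in Mb = 771 * 8 = 6168 Mb
Time = 6168 / 820.0
Time = 7.522 seconds


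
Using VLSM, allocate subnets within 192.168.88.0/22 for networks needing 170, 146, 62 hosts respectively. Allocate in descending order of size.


170 hosts -> /24 (254 usable): 192.168.88.0/24
146 hosts -> /24 (254 usable): 192.168.89.0/24
62 hosts -> /26 (62 usable): 192.168.90.0/26
Allocation: 192.168.88.0/24 (170 hosts, 254 usable); 192.168.89.0/24 (146 hosts, 254 usable); 192.168.90.0/26 (62 hosts, 62 usable)


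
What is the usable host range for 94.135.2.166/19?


Network: 94.135.0.0
Broadcast: 94.135.31.255
First usable = network + 1
Last usable = broadcast - 1
Range: 94.135.0.1 to 94.135.31.254


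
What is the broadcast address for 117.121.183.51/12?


Network: 117.112.0.0/12
Host bits = 20
Set all host bits to 1:
Broadcast: 117.127.255.255


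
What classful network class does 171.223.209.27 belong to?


First octet: 171
Binary: 10101011
10xxxxxx -> Class B (128-191)
Class B, default mask 255.255.0.0 (/16)


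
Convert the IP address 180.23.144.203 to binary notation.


180 = 10110100
23 = 00010111
144 = 10010000
203 = 11001011
Binary: 10110100.00010111.10010000.11001011


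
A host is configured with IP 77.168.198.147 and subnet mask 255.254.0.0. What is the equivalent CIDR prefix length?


Binary: 11111111.11111110.00000000.00000000
Count leading 1s
Prefix: /15


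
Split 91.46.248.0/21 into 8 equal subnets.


New prefix = 21 + 3 = 24
Each subnet has 256 addresses
  91.46.248.0/24
  91.46.249.0/24
  91.46.250.0/24
  91.46.251.0/24
  91.46.252.0/24
  91.46.253.0/24
  91.46.254.0/24
  91.46.255.0/24
Subnets: 91.46.248.0/24, 91.46.249.0/24, 91.46.250.0/24, 91.46.251.0/24, 91.46.252.0/24, 91.46.253.0/24, 91.46.254.0/24, 91.46.255.0/24


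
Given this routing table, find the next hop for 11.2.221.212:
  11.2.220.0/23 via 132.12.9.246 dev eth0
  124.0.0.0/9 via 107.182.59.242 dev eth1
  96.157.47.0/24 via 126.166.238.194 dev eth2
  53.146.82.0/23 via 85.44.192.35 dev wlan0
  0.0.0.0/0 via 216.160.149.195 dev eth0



Longest prefix match for 11.2.221.212:
  /23 11.2.220.0: MATCH
  /9 124.0.0.0: no
  /24 96.157.47.0: no
  /23 53.146.82.0: no
  /0 0.0.0.0: MATCH
Selected: next-hop 132.12.9.246 via eth0 (matched /23)


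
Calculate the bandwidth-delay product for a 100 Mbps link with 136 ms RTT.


BDP = bandwidth * RTT
= 100 Mbps * 136 ms
= 100 * 1e6 * 136 / 1000 bits
= 13600000 bits
= 1700000 bytes
= 1660.1562 KB
BDP = 13600000 bits (1700000 bytes)


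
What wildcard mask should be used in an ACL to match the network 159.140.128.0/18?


Subnet mask: 255.255.192.0
Wildcard = 255.255.255.255 - subnet mask
255 - 255 = 0
255 - 255 = 0
255 - 192 = 63
255 - 0 = 255
Wildcard: 0.0.63.255


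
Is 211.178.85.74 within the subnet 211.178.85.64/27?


Subnet network: 211.178.85.64
Test IP AND mask: 211.178.85.64
Yes, 211.178.85.74 is in 211.178.85.64/27


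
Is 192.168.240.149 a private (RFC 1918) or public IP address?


RFC 1918 private ranges:
  10.0.0.0/8 (10.0.0.0 - 10.255.255.255)
  172.16.0.0/12 (172.16.0.0 - 172.31.255.255)
  192.168.0.0/16 (192.168.0.0 - 192.168.255.255)
Private (in 192.168.0.0/16)


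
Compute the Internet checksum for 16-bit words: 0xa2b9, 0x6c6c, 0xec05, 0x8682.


Sum all words (with carry folding):
+ 0xa2b9 = 0xa2b9
+ 0x6c6c = 0x0f26
+ 0xec05 = 0xfb2b
+ 0x8682 = 0x81ae
One's complement: ~0x81ae
Checksum = 0x7e51


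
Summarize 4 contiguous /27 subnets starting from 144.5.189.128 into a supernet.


Original prefix: /27
Number of subnets: 4 = 2^2
New prefix = 27 - 2 = 25
Supernet: 144.5.189.128/25


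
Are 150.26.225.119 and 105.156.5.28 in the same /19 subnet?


Mask: 255.255.224.0
150.26.225.119 AND mask = 150.26.224.0
105.156.5.28 AND mask = 105.156.0.0
No, different subnets (150.26.224.0 vs 105.156.0.0)


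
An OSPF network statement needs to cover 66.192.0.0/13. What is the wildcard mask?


Subnet mask: 255.248.0.0
Wildcard = 255.255.255.255 - subnet mask
255 - 255 = 0
255 - 248 = 7
255 - 0 = 255
255 - 0 = 255
Wildcard: 0.7.255.255


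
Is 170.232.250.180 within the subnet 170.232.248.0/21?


Subnet network: 170.232.248.0
Test IP AND mask: 170.232.248.0
Yes, 170.232.250.180 is in 170.232.248.0/21


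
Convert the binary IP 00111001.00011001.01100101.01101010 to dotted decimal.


00111001 = 57
00011001 = 25
01100101 = 101
01101010 = 106
IP: 57.25.101.106


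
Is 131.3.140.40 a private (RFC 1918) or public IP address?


RFC 1918 private ranges:
  10.0.0.0/8 (10.0.0.0 - 10.255.255.255)
  172.16.0.0/12 (172.16.0.0 - 172.31.255.255)
  192.168.0.0/16 (192.168.0.0 - 192.168.255.255)
Public (not in any RFC 1918 range)


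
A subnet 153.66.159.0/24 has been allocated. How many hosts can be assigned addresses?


Host bits = 32 - 24 = 8
Total addresses = 2^8 = 256
Usable = total - 2 (network and broadcast)
Usable hosts: 254


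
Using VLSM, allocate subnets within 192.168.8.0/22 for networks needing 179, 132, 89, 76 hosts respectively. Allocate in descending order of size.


179 hosts -> /24 (254 usable): 192.168.8.0/24
132 hosts -> /24 (254 usable): 192.168.9.0/24
89 hosts -> /25 (126 usable): 192.168.10.0/25
76 hosts -> /25 (126 usable): 192.168.10.128/25
Allocation: 192.168.8.0/24 (179 hosts, 254 usable); 192.168.9.0/24 (132 hosts, 254 usable); 192.168.10.0/25 (89 hosts, 126 usable); 192.168.10.128/25 (76 hosts, 126 usable)


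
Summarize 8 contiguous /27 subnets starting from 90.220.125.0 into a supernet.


Original prefix: /27
Number of subnets: 8 = 2^3
New prefix = 27 - 3 = 24
Supernet: 90.220.125.0/24


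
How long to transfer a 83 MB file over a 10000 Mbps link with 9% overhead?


Effective throughput = 10000 * (1 - 9/100) = 9100 Mbps
File size in Mb = 83 * 8 = 664 Mb
Time = 664 / 9100
Time = 0.073 seconds


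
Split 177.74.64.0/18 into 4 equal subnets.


New prefix = 18 + 2 = 20
Each subnet has 4096 addresses
  177.74.64.0/20
  177.74.80.0/20
  177.74.96.0/20
  177.74.112.0/20
Subnets: 177.74.64.0/20, 177.74.80.0/20, 177.74.96.0/20, 177.74.112.0/20


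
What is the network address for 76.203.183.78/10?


IP:   01001100.11001011.10110111.01001110
Mask: 11111111.11000000.00000000.00000000
AND operation:
Net:  01001100.11000000.00000000.00000000
Network: 76.192.0.0/10


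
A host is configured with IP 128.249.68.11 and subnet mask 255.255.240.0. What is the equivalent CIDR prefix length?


Binary: 11111111.11111111.11110000.00000000
Count leading 1s
Prefix: /20


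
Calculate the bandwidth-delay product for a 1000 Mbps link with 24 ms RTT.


BDP = bandwidth * RTT
= 1000 Mbps * 24 ms
= 1000 * 1e6 * 24 / 1000 bits
= 24000000 bits
= 3000000 bytes
= 2929.6875 KB
BDP = 24000000 bits (3000000 bytes)


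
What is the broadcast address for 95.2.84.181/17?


Network: 95.2.0.0/17
Host bits = 15
Set all host bits to 1:
Broadcast: 95.2.127.255


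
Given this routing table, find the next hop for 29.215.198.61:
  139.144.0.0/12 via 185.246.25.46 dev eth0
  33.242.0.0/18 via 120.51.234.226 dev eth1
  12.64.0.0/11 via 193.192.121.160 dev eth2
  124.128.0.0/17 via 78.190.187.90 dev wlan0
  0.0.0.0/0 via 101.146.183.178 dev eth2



Longest prefix match for 29.215.198.61:
  /12 139.144.0.0: no
  /18 33.242.0.0: no
  /11 12.64.0.0: no
  /17 124.128.0.0: no
  /0 0.0.0.0: MATCH
Selected: next-hop 101.146.183.178 via eth2 (matched /0)


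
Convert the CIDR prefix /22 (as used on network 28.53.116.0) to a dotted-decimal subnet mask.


/22 means 22 network bits, 10 host bits
Binary: 11111111111111111111110000000000
Mask: 255.255.252.0


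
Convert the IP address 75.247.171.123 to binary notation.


75 = 01001011
247 = 11110111
171 = 10101011
123 = 01111011
Binary: 01001011.11110111.10101011.01111011


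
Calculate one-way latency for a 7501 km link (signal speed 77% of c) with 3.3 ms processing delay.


Speed = 0.77 * 3e5 km/s = 231000 km/s
Propagation delay = 7501 / 231000 = 0.0325 s = 32.4719 ms
Processing delay = 3.3 ms
Total one-way latency = 35.7719 ms


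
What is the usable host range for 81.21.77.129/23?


Network: 81.21.76.0
Broadcast: 81.21.77.255
First usable = network + 1
Last usable = broadcast - 1
Range: 81.21.76.1 to 81.21.77.254


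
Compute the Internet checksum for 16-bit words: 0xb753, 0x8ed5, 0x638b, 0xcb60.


Sum all words (with carry folding):
+ 0xb753 = 0xb753
+ 0x8ed5 = 0x4629
+ 0x638b = 0xa9b4
+ 0xcb60 = 0x7515
One's complement: ~0x7515
Checksum = 0x8aea


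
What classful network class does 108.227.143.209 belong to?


First octet: 108
Binary: 01101100
0xxxxxxx -> Class A (1-126)
Class A, default mask 255.0.0.0 (/8)


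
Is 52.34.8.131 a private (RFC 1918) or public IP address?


RFC 1918 private ranges:
  10.0.0.0/8 (10.0.0.0 - 10.255.255.255)
  172.16.0.0/12 (172.16.0.0 - 172.31.255.255)
  192.168.0.0/16 (192.168.0.0 - 192.168.255.255)
Public (not in any RFC 1918 range)


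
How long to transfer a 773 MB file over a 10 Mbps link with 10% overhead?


Effective throughput = 10 * (1 - 10/100) = 9 Mbps
File size in Mb = 773 * 8 = 6184 Mb
Time = 6184 / 9
Time = 687.1111 seconds


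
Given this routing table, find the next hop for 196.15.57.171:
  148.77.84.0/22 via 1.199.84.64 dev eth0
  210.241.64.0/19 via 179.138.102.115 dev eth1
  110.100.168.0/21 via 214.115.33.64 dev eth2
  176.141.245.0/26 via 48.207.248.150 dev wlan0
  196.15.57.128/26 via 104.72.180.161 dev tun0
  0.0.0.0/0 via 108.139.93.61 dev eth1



Longest prefix match for 196.15.57.171:
  /22 148.77.84.0: no
  /19 210.241.64.0: no
  /21 110.100.168.0: no
  /26 176.141.245.0: no
  /26 196.15.57.128: MATCH
  /0 0.0.0.0: MATCH
Selected: next-hop 104.72.180.161 via tun0 (matched /26)


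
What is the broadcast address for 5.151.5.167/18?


Network: 5.151.0.0/18
Host bits = 14
Set all host bits to 1:
Broadcast: 5.151.63.255


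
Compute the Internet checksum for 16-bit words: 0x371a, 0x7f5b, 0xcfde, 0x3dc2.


Sum all words (with carry folding):
+ 0x371a = 0x371a
+ 0x7f5b = 0xb675
+ 0xcfde = 0x8654
+ 0x3dc2 = 0xc416
One's complement: ~0xc416
Checksum = 0x3be9


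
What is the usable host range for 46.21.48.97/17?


Network: 46.21.0.0
Broadcast: 46.21.127.255
First usable = network + 1
Last usable = broadcast - 1
Range: 46.21.0.1 to 46.21.127.254


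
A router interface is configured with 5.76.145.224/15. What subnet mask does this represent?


/15 means 15 network bits, 17 host bits
Binary: 11111111111111100000000000000000
Mask: 255.254.0.0


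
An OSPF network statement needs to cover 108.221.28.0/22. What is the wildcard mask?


Subnet mask: 255.255.252.0
Wildcard = 255.255.255.255 - subnet mask
255 - 255 = 0
255 - 255 = 0
255 - 252 = 3
255 - 0 = 255
Wildcard: 0.0.3.255


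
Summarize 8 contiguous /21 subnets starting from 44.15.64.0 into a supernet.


Original prefix: /21
Number of subnets: 8 = 2^3
New prefix = 21 - 3 = 18
Supernet: 44.15.64.0/18


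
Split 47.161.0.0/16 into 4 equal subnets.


New prefix = 16 + 2 = 18
Each subnet has 16384 addresses
  47.161.0.0/18
  47.161.64.0/18
  47.161.128.0/18
  47.161.192.0/18
Subnets: 47.161.0.0/18, 47.161.64.0/18, 47.161.128.0/18, 47.161.192.0/18


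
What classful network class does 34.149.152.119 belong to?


First octet: 34
Binary: 00100010
0xxxxxxx -> Class A (1-126)
Class A, default mask 255.0.0.0 (/8)


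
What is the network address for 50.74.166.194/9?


IP:   00110010.01001010.10100110.11000010
Mask: 11111111.10000000.00000000.00000000
AND operation:
Net:  00110010.00000000.00000000.00000000
Network: 50.0.0.0/9


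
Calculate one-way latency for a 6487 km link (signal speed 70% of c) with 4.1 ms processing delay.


Speed = 0.7 * 3e5 km/s = 210000 km/s
Propagation delay = 6487 / 210000 = 0.0309 s = 30.8905 ms
Processing delay = 4.1 ms
Total one-way latency = 34.9905 ms


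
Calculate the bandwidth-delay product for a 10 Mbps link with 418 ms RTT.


BDP = bandwidth * RTT
= 10 Mbps * 418 ms
= 10 * 1e6 * 418 / 1000 bits
= 4180000 bits
= 522500 bytes
= 510.2539 KB
BDP = 4180000 bits (522500 bytes)


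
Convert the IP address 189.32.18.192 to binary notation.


189 = 10111101
32 = 00100000
18 = 00010010
192 = 11000000
Binary: 10111101.00100000.00010010.11000000


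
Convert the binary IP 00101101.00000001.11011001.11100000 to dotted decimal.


00101101 = 45
00000001 = 1
11011001 = 217
11100000 = 224
IP: 45.1.217.224


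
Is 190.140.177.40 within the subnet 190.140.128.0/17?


Subnet network: 190.140.128.0
Test IP AND mask: 190.140.128.0
Yes, 190.140.177.40 is in 190.140.128.0/17


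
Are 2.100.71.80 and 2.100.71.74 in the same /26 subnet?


Mask: 255.255.255.192
2.100.71.80 AND mask = 2.100.71.64
2.100.71.74 AND mask = 2.100.71.64
Yes, same subnet (2.100.71.64)


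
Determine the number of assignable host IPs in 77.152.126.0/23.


Host bits = 32 - 23 = 9
Total addresses = 2^9 = 512
Usable = total - 2 (network and broadcast)
Usable hosts: 510


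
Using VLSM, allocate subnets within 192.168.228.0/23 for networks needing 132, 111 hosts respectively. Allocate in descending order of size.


132 hosts -> /24 (254 usable): 192.168.228.0/24
111 hosts -> /25 (126 usable): 192.168.229.0/25
Allocation: 192.168.228.0/24 (132 hosts, 254 usable); 192.168.229.0/25 (111 hosts, 126 usable)


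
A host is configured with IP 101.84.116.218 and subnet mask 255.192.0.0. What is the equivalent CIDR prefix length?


Binary: 11111111.11000000.00000000.00000000
Count leading 1s
Prefix: /10


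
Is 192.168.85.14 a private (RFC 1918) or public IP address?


RFC 1918 private ranges:
  10.0.0.0/8 (10.0.0.0 - 10.255.255.255)
  172.16.0.0/12 (172.16.0.0 - 172.31.255.255)
  192.168.0.0/16 (192.168.0.0 - 192.168.255.255)
Private (in 192.168.0.0/16)


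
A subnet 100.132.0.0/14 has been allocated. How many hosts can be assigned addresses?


Host bits = 32 - 14 = 18
Total addresses = 2^18 = 262144
Usable = total - 2 (network and broadcast)
Usable hosts: 262142


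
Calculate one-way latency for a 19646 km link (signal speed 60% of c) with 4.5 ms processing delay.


Speed = 0.6 * 3e5 km/s = 180000 km/s
Propagation delay = 19646 / 180000 = 0.1091 s = 109.1444 ms
Processing delay = 4.5 ms
Total one-way latency = 113.6444 ms


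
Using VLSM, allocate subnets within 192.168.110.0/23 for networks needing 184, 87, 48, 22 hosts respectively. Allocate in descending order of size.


184 hosts -> /24 (254 usable): 192.168.110.0/24
87 hosts -> /25 (126 usable): 192.168.111.0/25
48 hosts -> /26 (62 usable): 192.168.111.128/26
22 hosts -> /27 (30 usable): 192.168.111.192/27
Allocation: 192.168.110.0/24 (184 hosts, 254 usable); 192.168.111.0/25 (87 hosts, 126 usable); 192.168.111.128/26 (48 hosts, 62 usable); 192.168.111.192/27 (22 hosts, 30 usable)


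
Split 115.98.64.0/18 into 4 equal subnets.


New prefix = 18 + 2 = 20
Each subnet has 4096 addresses
  115.98.64.0/20
  115.98.80.0/20
  115.98.96.0/20
  115.98.112.0/20
Subnets: 115.98.64.0/20, 115.98.80.0/20, 115.98.96.0/20, 115.98.112.0/20


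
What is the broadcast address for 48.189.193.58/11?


Network: 48.160.0.0/11
Host bits = 21
Set all host bits to 1:
Broadcast: 48.191.255.255


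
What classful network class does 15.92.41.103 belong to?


First octet: 15
Binary: 00001111
0xxxxxxx -> Class A (1-126)
Class A, default mask 255.0.0.0 (/8)


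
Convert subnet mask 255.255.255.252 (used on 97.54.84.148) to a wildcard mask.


Subnet mask: 255.255.255.252
Wildcard = 255.255.255.255 - subnet mask
255 - 255 = 0
255 - 255 = 0
255 - 255 = 0
255 - 252 = 3
Wildcard: 0.0.0.3


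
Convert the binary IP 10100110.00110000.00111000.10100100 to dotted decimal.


10100110 = 166
00110000 = 48
00111000 = 56
10100100 = 164
IP: 166.48.56.164


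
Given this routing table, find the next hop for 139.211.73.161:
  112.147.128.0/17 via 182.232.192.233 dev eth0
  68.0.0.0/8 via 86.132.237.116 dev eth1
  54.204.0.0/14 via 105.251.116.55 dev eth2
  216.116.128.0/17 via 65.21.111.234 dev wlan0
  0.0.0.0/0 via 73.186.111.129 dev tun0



Longest prefix match for 139.211.73.161:
  /17 112.147.128.0: no
  /8 68.0.0.0: no
  /14 54.204.0.0: no
  /17 216.116.128.0: no
  /0 0.0.0.0: MATCH
Selected: next-hop 73.186.111.129 via tun0 (matched /0)


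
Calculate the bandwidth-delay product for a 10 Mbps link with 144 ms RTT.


BDP = bandwidth * RTT
= 10 Mbps * 144 ms
= 10 * 1e6 * 144 / 1000 bits
= 1440000 bits
= 180000 bytes
= 175.7812 KB
BDP = 1440000 bits (180000 bytes)


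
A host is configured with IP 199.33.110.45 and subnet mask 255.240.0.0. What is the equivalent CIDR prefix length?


Binary: 11111111.11110000.00000000.00000000
Count leading 1s
Prefix: /12


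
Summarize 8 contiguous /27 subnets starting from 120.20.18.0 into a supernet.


Original prefix: /27
Number of subnets: 8 = 2^3
New prefix = 27 - 3 = 24
Supernet: 120.20.18.0/24


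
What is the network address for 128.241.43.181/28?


IP:   10000000.11110001.00101011.10110101
Mask: 11111111.11111111.11111111.11110000
AND operation:
Net:  10000000.11110001.00101011.10110000
Network: 128.241.43.176/28


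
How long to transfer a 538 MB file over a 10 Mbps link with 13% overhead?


Effective throughput = 10 * (1 - 13/100) = 8.7 Mbps
File size in Mb = 538 * 8 = 4304 Mb
Time = 4304 / 8.7
Time = 494.7126 seconds


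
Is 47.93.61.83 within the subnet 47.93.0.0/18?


Subnet network: 47.93.0.0
Test IP AND mask: 47.93.0.0
Yes, 47.93.61.83 is in 47.93.0.0/18


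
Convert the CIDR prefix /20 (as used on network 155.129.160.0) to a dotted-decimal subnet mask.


/20 means 20 network bits, 12 host bits
Binary: 11111111111111111111000000000000
Mask: 255.255.240.0


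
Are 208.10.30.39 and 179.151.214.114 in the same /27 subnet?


Mask: 255.255.255.224
208.10.30.39 AND mask = 208.10.30.32
179.151.214.114 AND mask = 179.151.214.96
No, different subnets (208.10.30.32 vs 179.151.214.96)


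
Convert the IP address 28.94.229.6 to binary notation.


28 = 00011100
94 = 01011110
229 = 11100101
6 = 00000110
Binary: 00011100.01011110.11100101.00000110


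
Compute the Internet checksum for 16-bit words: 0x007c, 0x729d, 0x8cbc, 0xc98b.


Sum all words (with carry folding):
+ 0x007c = 0x007c
+ 0x729d = 0x7319
+ 0x8cbc = 0xffd5
+ 0xc98b = 0xc961
One's complement: ~0xc961
Checksum = 0x369e


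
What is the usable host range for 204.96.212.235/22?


Network: 204.96.212.0
Broadcast: 204.96.215.255
First usable = network + 1
Last usable = broadcast - 1
Range: 204.96.212.1 to 204.96.215.254


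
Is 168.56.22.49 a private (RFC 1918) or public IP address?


RFC 1918 private ranges:
  10.0.0.0/8 (10.0.0.0 - 10.255.255.255)
  172.16.0.0/12 (172.16.0.0 - 172.31.255.255)
  192.168.0.0/16 (192.168.0.0 - 192.168.255.255)
Public (not in any RFC 1918 range)


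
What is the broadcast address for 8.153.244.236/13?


Network: 8.152.0.0/13
Host bits = 19
Set all host bits to 1:
Broadcast: 8.159.255.255


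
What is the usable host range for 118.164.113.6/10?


Network: 118.128.0.0
Broadcast: 118.191.255.255
First usable = network + 1
Last usable = broadcast - 1
Range: 118.128.0.1 to 118.191.255.254


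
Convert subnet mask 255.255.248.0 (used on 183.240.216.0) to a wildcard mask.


Subnet mask: 255.255.248.0
Wildcard = 255.255.255.255 - subnet mask
255 - 255 = 0
255 - 255 = 0
255 - 248 = 7
255 - 0 = 255
Wildcard: 0.0.7.255


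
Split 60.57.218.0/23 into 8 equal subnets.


New prefix = 23 + 3 = 26
Each subnet has 64 addresses
  60.57.218.0/26
  60.57.218.64/26
  60.57.218.128/26
  60.57.218.192/26
  60.57.219.0/26
  60.57.219.64/26
  60.57.219.128/26
  60.57.219.192/26
Subnets: 60.57.218.0/26, 60.57.218.64/26, 60.57.218.128/26, 60.57.218.192/26, 60.57.219.0/26, 60.57.219.64/26, 60.57.219.128/26, 60.57.219.192/26


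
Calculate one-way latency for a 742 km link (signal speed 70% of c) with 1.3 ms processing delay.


Speed = 0.7 * 3e5 km/s = 210000 km/s
Propagation delay = 742 / 210000 = 0.0035 s = 3.5333 ms
Processing delay = 1.3 ms
Total one-way latency = 4.8333 ms


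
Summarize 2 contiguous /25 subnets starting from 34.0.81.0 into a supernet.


Original prefix: /25
Number of subnets: 2 = 2^1
New prefix = 25 - 1 = 24
Supernet: 34.0.81.0/24


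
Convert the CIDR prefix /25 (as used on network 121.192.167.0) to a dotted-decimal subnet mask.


/25 means 25 network bits, 7 host bits
Binary: 11111111111111111111111110000000
Mask: 255.255.255.128


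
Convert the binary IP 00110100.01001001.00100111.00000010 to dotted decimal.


00110100 = 52
01001001 = 73
00100111 = 39
00000010 = 2
IP: 52.73.39.2


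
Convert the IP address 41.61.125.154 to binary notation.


41 = 00101001
61 = 00111101
125 = 01111101
154 = 10011010
Binary: 00101001.00111101.01111101.10011010


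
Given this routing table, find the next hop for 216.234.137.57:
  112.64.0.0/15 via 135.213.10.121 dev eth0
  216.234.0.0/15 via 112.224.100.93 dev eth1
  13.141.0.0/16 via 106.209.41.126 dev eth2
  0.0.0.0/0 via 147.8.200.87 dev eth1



Longest prefix match for 216.234.137.57:
  /15 112.64.0.0: no
  /15 216.234.0.0: MATCH
  /16 13.141.0.0: no
  /0 0.0.0.0: MATCH
Selected: next-hop 112.224.100.93 via eth1 (matched /15)


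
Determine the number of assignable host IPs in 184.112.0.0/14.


Host bits = 32 - 14 = 18
Total addresses = 2^18 = 262144
Usable = total - 2 (network and broadcast)
Usable hosts: 262142


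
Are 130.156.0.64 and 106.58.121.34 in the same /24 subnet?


Mask: 255.255.255.0
130.156.0.64 AND mask = 130.156.0.0
106.58.121.34 AND mask = 106.58.121.0
No, different subnets (130.156.0.0 vs 106.58.121.0)


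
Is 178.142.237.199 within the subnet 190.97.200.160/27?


Subnet network: 190.97.200.160
Test IP AND mask: 178.142.237.192
No, 178.142.237.199 is not in 190.97.200.160/27


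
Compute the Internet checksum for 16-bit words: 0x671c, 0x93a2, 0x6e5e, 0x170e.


Sum all words (with carry folding):
+ 0x671c = 0x671c
+ 0x93a2 = 0xfabe
+ 0x6e5e = 0x691d
+ 0x170e = 0x802b
One's complement: ~0x802b
Checksum = 0x7fd4


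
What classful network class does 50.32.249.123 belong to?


First octet: 50
Binary: 00110010
0xxxxxxx -> Class A (1-126)
Class A, default mask 255.0.0.0 (/8)


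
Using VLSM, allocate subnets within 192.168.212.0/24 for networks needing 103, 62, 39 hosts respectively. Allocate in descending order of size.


103 hosts -> /25 (126 usable): 192.168.212.0/25
62 hosts -> /26 (62 usable): 192.168.212.128/26
39 hosts -> /26 (62 usable): 192.168.212.192/26
Allocation: 192.168.212.0/25 (103 hosts, 126 usable); 192.168.212.128/26 (62 hosts, 62 usable); 192.168.212.192/26 (39 hosts, 62 usable)


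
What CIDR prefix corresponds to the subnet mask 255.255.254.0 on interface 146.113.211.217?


Binary: 11111111.11111111.11111110.00000000
Count leading 1s
Prefix: /23


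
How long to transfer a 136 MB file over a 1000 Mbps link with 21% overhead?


Effective throughput = 1000 * (1 - 21/100) = 790 Mbps
File size in Mb = 136 * 8 = 1088 Mb
Time = 1088 / 790
Time = 1.3772 seconds


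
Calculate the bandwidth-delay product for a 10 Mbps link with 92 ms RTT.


BDP = bandwidth * RTT
= 10 Mbps * 92 ms
= 10 * 1e6 * 92 / 1000 bits
= 920000 bits
= 115000 bytes
= 112.3047 KB
BDP = 920000 bits (115000 bytes)


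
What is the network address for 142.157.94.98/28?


IP:   10001110.10011101.01011110.01100010
Mask: 11111111.11111111.11111111.11110000
AND operation:
Net:  10001110.10011101.01011110.01100000
Network: 142.157.94.96/28


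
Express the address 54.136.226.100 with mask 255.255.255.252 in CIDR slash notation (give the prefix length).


Binary: 11111111.11111111.11111111.11111100
Count leading 1s
Prefix: /30


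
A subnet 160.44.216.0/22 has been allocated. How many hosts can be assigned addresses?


Host bits = 32 - 22 = 10
Total addresses = 2^10 = 1024
Usable = total - 2 (network and broadcast)
Usable hosts: 1022


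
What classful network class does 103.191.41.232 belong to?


First octet: 103
Binary: 01100111
0xxxxxxx -> Class A (1-126)
Class A, default mask 255.0.0.0 (/8)


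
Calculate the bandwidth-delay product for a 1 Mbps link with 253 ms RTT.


BDP = bandwidth * RTT
= 1 Mbps * 253 ms
= 1 * 1e6 * 253 / 1000 bits
= 253000 bits
= 31625 bytes
= 30.8838 KB
BDP = 253000 bits (31625 bytes)


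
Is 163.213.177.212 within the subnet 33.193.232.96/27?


Subnet network: 33.193.232.96
Test IP AND mask: 163.213.177.192
No, 163.213.177.212 is not in 33.193.232.96/27


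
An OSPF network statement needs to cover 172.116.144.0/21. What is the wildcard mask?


Subnet mask: 255.255.248.0
Wildcard = 255.255.255.255 - subnet mask
255 - 255 = 0
255 - 255 = 0
255 - 248 = 7
255 - 0 = 255
Wildcard: 0.0.7.255


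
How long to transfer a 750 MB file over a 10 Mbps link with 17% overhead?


Effective throughput = 10 * (1 - 17/100) = 8.3 Mbps
File size in Mb = 750 * 8 = 6000 Mb
Time = 6000 / 8.3
Time = 722.8916 seconds


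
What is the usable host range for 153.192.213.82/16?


Network: 153.192.0.0
Broadcast: 153.192.255.255
First usable = network + 1
Last usable = broadcast - 1
Range: 153.192.0.1 to 153.192.255.254


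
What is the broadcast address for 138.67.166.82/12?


Network: 138.64.0.0/12
Host bits = 20
Set all host bits to 1:
Broadcast: 138.79.255.255


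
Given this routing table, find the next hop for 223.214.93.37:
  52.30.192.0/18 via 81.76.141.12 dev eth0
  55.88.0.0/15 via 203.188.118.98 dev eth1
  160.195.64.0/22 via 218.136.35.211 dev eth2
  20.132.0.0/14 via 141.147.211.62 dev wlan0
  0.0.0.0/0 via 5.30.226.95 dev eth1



Longest prefix match for 223.214.93.37:
  /18 52.30.192.0: no
  /15 55.88.0.0: no
  /22 160.195.64.0: no
  /14 20.132.0.0: no
  /0 0.0.0.0: MATCH
Selected: next-hop 5.30.226.95 via eth1 (matched /0)


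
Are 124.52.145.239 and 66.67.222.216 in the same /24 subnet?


Mask: 255.255.255.0
124.52.145.239 AND mask = 124.52.145.0
66.67.222.216 AND mask = 66.67.222.0
No, different subnets (124.52.145.0 vs 66.67.222.0)


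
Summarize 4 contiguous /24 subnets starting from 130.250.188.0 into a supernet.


Original prefix: /24
Number of subnets: 4 = 2^2
New prefix = 24 - 2 = 22
Supernet: 130.250.188.0/22


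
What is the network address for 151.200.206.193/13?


IP:   10010111.11001000.11001110.11000001
Mask: 11111111.11111000.00000000.00000000
AND operation:
Net:  10010111.11001000.00000000.00000000
Network: 151.200.0.0/13


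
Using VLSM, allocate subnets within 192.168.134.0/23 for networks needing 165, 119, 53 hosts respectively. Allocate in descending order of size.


165 hosts -> /24 (254 usable): 192.168.134.0/24
119 hosts -> /25 (126 usable): 192.168.135.0/25
53 hosts -> /26 (62 usable): 192.168.135.128/26
Allocation: 192.168.134.0/24 (165 hosts, 254 usable); 192.168.135.0/25 (119 hosts, 126 usable); 192.168.135.128/26 (53 hosts, 62 usable)


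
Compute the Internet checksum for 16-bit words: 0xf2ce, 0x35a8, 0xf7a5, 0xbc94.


Sum all words (with carry folding):
+ 0xf2ce = 0xf2ce
+ 0x35a8 = 0x2877
+ 0xf7a5 = 0x201d
+ 0xbc94 = 0xdcb1
One's complement: ~0xdcb1
Checksum = 0x234e
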